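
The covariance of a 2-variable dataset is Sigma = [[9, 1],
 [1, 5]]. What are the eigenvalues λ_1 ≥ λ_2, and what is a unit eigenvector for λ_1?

Step 1 — characteristic polynomial of 2×2 Sigma:
  det(Sigma - λI) = λ² - trace · λ + det = 0.
  trace = 9 + 5 = 14, det = 9·5 - (1)² = 44.
Step 2 — discriminant:
  Δ = trace² - 4·det = 196 - 176 = 20.
Step 3 — eigenvalues:
  λ = (trace ± √Δ)/2 = (14 ± 4.4721)/2,
  λ_1 = 9.2361,  λ_2 = 4.7639.

Step 4 — unit eigenvector for λ_1: solve (Sigma - λ_1 I)v = 0. First row:
  (9 - 9.2361)·v_x + (1)·v_y = 0, i.e. (-0.2361)·v_x + (1)·v_y = 0,
  so v ∝ (b, λ_1 - a) = (1, 0.2361) = u.
  ||u|| = √((1)² + (0.2361)²) = √(1.0557) ≈ 1.0275,
  v_1 = u/||u|| ≈ (0.9732, 0.2298) (||v_1|| = 1).

λ_1 = 9.2361,  λ_2 = 4.7639;  v_1 ≈ (0.9732, 0.2298)


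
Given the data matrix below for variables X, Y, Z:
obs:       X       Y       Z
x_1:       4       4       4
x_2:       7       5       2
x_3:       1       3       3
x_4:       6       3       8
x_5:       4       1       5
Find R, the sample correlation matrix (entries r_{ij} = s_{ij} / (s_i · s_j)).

Step 1 — column means:
  mean(X) = (4 + 7 + 1 + 6 + 4) / 5 = 22/5 = 4.4
  mean(Y) = (4 + 5 + 3 + 3 + 1) / 5 = 16/5 = 3.2
  mean(Z) = (4 + 2 + 3 + 8 + 5) / 5 = 22/5 = 4.4

Step 2 — sample variances and covariances s[i,j] = (1/(n-1)) · Σ_k (x_{k,i} - mean_i) · (x_{k,j} - mean_j), with n-1 = 4:
  s[X,X] = ((-0.4)·(-0.4) + (2.6)·(2.6) + (-3.4)·(-3.4) + (1.6)·(1.6) + (-0.4)·(-0.4)) / 4 = 21.2/4 = 5.3
  s[X,Y] = ((-0.4)·(0.8) + (2.6)·(1.8) + (-3.4)·(-0.2) + (1.6)·(-0.2) + (-0.4)·(-2.2)) / 4 = 5.6/4 = 1.4
  s[X,Z] = ((-0.4)·(-0.4) + (2.6)·(-2.4) + (-3.4)·(-1.4) + (1.6)·(3.6) + (-0.4)·(0.6)) / 4 = 4.2/4 = 1.05
  s[Y,Y] = ((0.8)·(0.8) + (1.8)·(1.8) + (-0.2)·(-0.2) + (-0.2)·(-0.2) + (-2.2)·(-2.2)) / 4 = 8.8/4 = 2.2
  s[Y,Z] = ((0.8)·(-0.4) + (1.8)·(-2.4) + (-0.2)·(-1.4) + (-0.2)·(3.6) + (-2.2)·(0.6)) / 4 = -6.4/4 = -1.6
  s[Z,Z] = ((-0.4)·(-0.4) + (-2.4)·(-2.4) + (-1.4)·(-1.4) + (3.6)·(3.6) + (0.6)·(0.6)) / 4 = 21.2/4 = 5.3
  Sample standard deviations s_i = √(s[i,i]):
  s(X) = √(5.3) = 2.3022
  s(Y) = √(2.2) = 1.4832
  s(Z) = √(5.3) = 2.3022

Step 3 — r_{ij} = s_{ij} / (s_i · s_j):
  r[X,X] = 1 (diagonal).
  r[X,Y] = 1.4 / (2.3022 · 1.4832) = 1.4 / 3.4147 = 0.41
  r[X,Z] = 1.05 / (2.3022 · 2.3022) = 1.05 / 5.3 = 0.1981
  r[Y,Y] = 1 (diagonal).
  r[Y,Z] = -1.6 / (1.4832 · 2.3022) = -1.6 / 3.4147 = -0.4686
  r[Z,Z] = 1 (diagonal).

R is symmetric with unit diagonal. Assembling:

R = [[1, 0.41, 0.1981],
 [0.41, 1, -0.4686],
 [0.1981, -0.4686, 1]]


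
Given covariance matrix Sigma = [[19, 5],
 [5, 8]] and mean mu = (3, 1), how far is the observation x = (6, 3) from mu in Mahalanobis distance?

Step 1 — centre the observation: (x - mu) = (3, 2).

Step 2 — invert Sigma. det(Sigma) = 19·8 - (5)² = 127.
  Sigma^{-1} = (1/det) · [[d, -b], [-b, a]] = [[0.063, -0.0394],
 [-0.0394, 0.1496]].

Step 3 — form the quadratic (x - mu)^T · Sigma^{-1} · (x - mu):
  Sigma^{-1} · (x - mu) = (0.1102, 0.1811).
  (x - mu)^T · [Sigma^{-1} · (x - mu)] = (3)·(0.1102) + (2)·(0.1811) = 0.6929.

Step 4 — take square root: d = √(0.6929) ≈ 0.8324.

d(x, mu) = √(0.6929) ≈ 0.8324


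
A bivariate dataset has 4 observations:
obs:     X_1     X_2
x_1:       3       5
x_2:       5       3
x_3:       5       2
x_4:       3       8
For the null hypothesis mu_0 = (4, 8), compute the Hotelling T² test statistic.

Step 1 — sample mean vector:
  mean(X_1) = (3 + 5 + 5 + 3) / 4 = 16/4 = 4
  mean(X_2) = (5 + 3 + 2 + 8) / 4 = 18/4 = 4.5
  x̄ = (4, 4.5),  deviation x̄ - mu_0 = (4, 4.5) - (4, 8) = (0, -3.5).

Step 2 — sample covariance matrix, S[i,j] = (1/(n-1)) · Σ_k (x_{k,i} - mean_i) · (x_{k,j} - mean_j), divisor n-1 = 3:
  S[X_1,X_1] = ((-1)·(-1) + (1)·(1) + (1)·(1) + (-1)·(-1)) / 3 = 4/3 = 1.3333
  S[X_1,X_2] = ((-1)·(0.5) + (1)·(-1.5) + (1)·(-2.5) + (-1)·(3.5)) / 3 = -8/3 = -2.6667
  S[X_2,X_2] = ((0.5)·(0.5) + (-1.5)·(-1.5) + (-2.5)·(-2.5) + (3.5)·(3.5)) / 3 = 21/3 = 7
  S = [[1.3333, -2.6667],
 [-2.6667, 7]].

Step 3 — invert S. det(S) = 1.3333·7 - (-2.6667)² = 2.2222.
  S^{-1} = (1/det) · [[d, -b], [-b, a]] = [[3.15, 1.2],
 [1.2, 0.6]].

Step 4 — quadratic form (x̄ - mu_0)^T · S^{-1} · (x̄ - mu_0):
  S^{-1} · (x̄ - mu_0) = (-4.2, -2.1),
  (x̄ - mu_0)^T · [...] = (0)·(-4.2) + (-3.5)·(-2.1) = 7.35.

Step 5 — scale by n: T² = 4 · 7.35 = 29.4.

T² ≈ 29.4


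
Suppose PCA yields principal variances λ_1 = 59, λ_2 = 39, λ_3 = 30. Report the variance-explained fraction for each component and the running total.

Step 1 — total variance = trace(Sigma) = Σ λ_i = 59 + 39 + 30 = 128.

Step 2 — fraction explained by component i = λ_i / Σ λ:
  PC1: 59/128 = 0.4609
  PC2: 39/128 = 0.3047
  PC3: 30/128 = 0.2344

Step 3 — cumulative fraction after k components = (λ_1 + ... + λ_k) / Σ λ:
  k = 1: 59/128 = 0.4609
  k = 2: (59 + 39)/128 = 98/128 = 0.7656
  k = 3: (59 + 39 + 30)/128 = 128/128 = 1

Summary (fraction, with percent):

explained: PC1 0.4609 (46.09%), PC2 0.3047 (30.47%), PC3 0.2344 (23.44%);  cumulative: 0.4609, 0.7656, 1


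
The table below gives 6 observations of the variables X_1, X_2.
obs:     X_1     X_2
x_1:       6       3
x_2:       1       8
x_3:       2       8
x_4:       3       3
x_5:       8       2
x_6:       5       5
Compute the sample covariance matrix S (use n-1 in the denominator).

Step 1 — column means:
  mean(X_1) = (6 + 1 + 2 + 3 + 8 + 5) / 6 = 25/6 = 4.1667
  mean(X_2) = (3 + 8 + 8 + 3 + 2 + 5) / 6 = 29/6 = 4.8333

Step 2 — sample covariance S[i,j] = (1/(n-1)) · Σ_k (x_{k,i} - mean_i) · (x_{k,j} - mean_j), with n-1 = 5.
  S[X_1,X_1] = ((1.8333)·(1.8333) + (-3.1667)·(-3.1667) + (-2.1667)·(-2.1667) + (-1.1667)·(-1.1667) + (3.8333)·(3.8333) + (0.8333)·(0.8333)) / 5 = 34.8333/5 = 6.9667
  S[X_1,X_2] = ((1.8333)·(-1.8333) + (-3.1667)·(3.1667) + (-2.1667)·(3.1667) + (-1.1667)·(-1.8333) + (3.8333)·(-2.8333) + (0.8333)·(0.1667)) / 5 = -28.8333/5 = -5.7667
  S[X_2,X_2] = ((-1.8333)·(-1.8333) + (3.1667)·(3.1667) + (3.1667)·(3.1667) + (-1.8333)·(-1.8333) + (-2.8333)·(-2.8333) + (0.1667)·(0.1667)) / 5 = 34.8333/5 = 6.9667

S is symmetric (S[j,i] = S[i,j]). Assembling:

S = [[6.9667, -5.7667],
 [-5.7667, 6.9667]]


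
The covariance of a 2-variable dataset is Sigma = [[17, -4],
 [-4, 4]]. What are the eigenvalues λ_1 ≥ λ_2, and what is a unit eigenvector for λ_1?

Step 1 — characteristic polynomial of 2×2 Sigma:
  det(Sigma - λI) = λ² - trace · λ + det = 0.
  trace = 17 + 4 = 21, det = 17·4 - (-4)² = 52.
Step 2 — discriminant:
  Δ = trace² - 4·det = 441 - 208 = 233.
Step 3 — eigenvalues:
  λ = (trace ± √Δ)/2 = (21 ± 15.2643)/2,
  λ_1 = 18.1322,  λ_2 = 2.8678.

Step 4 — unit eigenvector for λ_1: solve (Sigma - λ_1 I)v = 0. First row:
  (17 - 18.1322)·v_x + (-4)·v_y = 0, i.e. (-1.1322)·v_x + (-4)·v_y = 0,
  so v ∝ (b, λ_1 - a) = (-4, 1.1322); multiply by -1 so the first entry is positive: u = (4, -1.1322).
  ||u|| = √((4)² + (-1.1322)²) = √(17.2818) ≈ 4.1571,
  v_1 = u/||u|| ≈ (0.9622, -0.2723) (||v_1|| = 1).

λ_1 = 18.1322,  λ_2 = 2.8678;  v_1 ≈ (0.9622, -0.2723)


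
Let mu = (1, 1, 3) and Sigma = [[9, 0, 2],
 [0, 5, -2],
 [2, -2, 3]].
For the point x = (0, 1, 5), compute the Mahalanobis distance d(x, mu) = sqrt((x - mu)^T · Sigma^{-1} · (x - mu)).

Step 1 — centre the observation: (x - mu) = (-1, 0, 2).

Step 2 — invert Sigma (cofactor / det for 3×3, or solve directly):
  Sigma^{-1} = [[0.1392, -0.0506, -0.1266],
 [-0.0506, 0.2911, 0.2278],
 [-0.1266, 0.2278, 0.5696]].

Step 3 — form the quadratic (x - mu)^T · Sigma^{-1} · (x - mu):
  Sigma^{-1} · (x - mu) = (-0.3924, 0.5063, 1.2658).
  (x - mu)^T · [Sigma^{-1} · (x - mu)] = (-1)·(-0.3924) + (0)·(0.5063) + (2)·(1.2658) = 2.9241.

Step 4 — take square root: d = √(2.9241) ≈ 1.71.

d(x, mu) = √(2.9241) ≈ 1.71


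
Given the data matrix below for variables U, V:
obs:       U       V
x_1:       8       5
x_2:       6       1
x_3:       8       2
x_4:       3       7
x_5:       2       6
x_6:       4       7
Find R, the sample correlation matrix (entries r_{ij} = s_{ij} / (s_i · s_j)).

Step 1 — column means:
  mean(U) = (8 + 6 + 8 + 3 + 2 + 4) / 6 = 31/6 = 5.1667
  mean(V) = (5 + 1 + 2 + 7 + 6 + 7) / 6 = 28/6 = 4.6667

Step 2 — sample variances and covariances s[i,j] = (1/(n-1)) · Σ_k (x_{k,i} - mean_i) · (x_{k,j} - mean_j), with n-1 = 5:
  s[U,U] = ((2.8333)·(2.8333) + (0.8333)·(0.8333) + (2.8333)·(2.8333) + (-2.1667)·(-2.1667) + (-3.1667)·(-3.1667) + (-1.1667)·(-1.1667)) / 5 = 32.8333/5 = 6.5667
  s[U,V] = ((2.8333)·(0.3333) + (0.8333)·(-3.6667) + (2.8333)·(-2.6667) + (-2.1667)·(2.3333) + (-3.1667)·(1.3333) + (-1.1667)·(2.3333)) / 5 = -21.6667/5 = -4.3333
  s[V,V] = ((0.3333)·(0.3333) + (-3.6667)·(-3.6667) + (-2.6667)·(-2.6667) + (2.3333)·(2.3333) + (1.3333)·(1.3333) + (2.3333)·(2.3333)) / 5 = 33.3333/5 = 6.6667
  Sample standard deviations s_i = √(s[i,i]):
  s(U) = √(6.5667) = 2.5626
  s(V) = √(6.6667) = 2.582

Step 3 — r_{ij} = s_{ij} / (s_i · s_j):
  r[U,U] = 1 (diagonal).
  r[U,V] = -4.3333 / (2.5626 · 2.582) = -4.3333 / 6.6165 = -0.6549
  r[V,V] = 1 (diagonal).

R is symmetric with unit diagonal. Assembling:

R = [[1, -0.6549],
 [-0.6549, 1]]


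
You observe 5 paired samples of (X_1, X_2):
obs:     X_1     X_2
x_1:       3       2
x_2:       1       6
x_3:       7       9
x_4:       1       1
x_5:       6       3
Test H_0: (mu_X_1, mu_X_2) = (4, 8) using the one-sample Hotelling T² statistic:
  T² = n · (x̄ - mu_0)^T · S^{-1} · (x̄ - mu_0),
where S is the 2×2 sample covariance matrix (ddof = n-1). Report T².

Step 1 — sample mean vector:
  mean(X_1) = (3 + 1 + 7 + 1 + 6) / 5 = 18/5 = 3.6
  mean(X_2) = (2 + 6 + 9 + 1 + 3) / 5 = 21/5 = 4.2
  x̄ = (3.6, 4.2),  deviation x̄ - mu_0 = (3.6, 4.2) - (4, 8) = (-0.4, -3.8).

Step 2 — sample covariance matrix, S[i,j] = (1/(n-1)) · Σ_k (x_{k,i} - mean_i) · (x_{k,j} - mean_j), divisor n-1 = 4:
  S[X_1,X_1] = ((-0.6)·(-0.6) + (-2.6)·(-2.6) + (3.4)·(3.4) + (-2.6)·(-2.6) + (2.4)·(2.4)) / 4 = 31.2/4 = 7.8
  S[X_1,X_2] = ((-0.6)·(-2.2) + (-2.6)·(1.8) + (3.4)·(4.8) + (-2.6)·(-3.2) + (2.4)·(-1.2)) / 4 = 18.4/4 = 4.6
  S[X_2,X_2] = ((-2.2)·(-2.2) + (1.8)·(1.8) + (4.8)·(4.8) + (-3.2)·(-3.2) + (-1.2)·(-1.2)) / 4 = 42.8/4 = 10.7
  S = [[7.8, 4.6],
 [4.6, 10.7]].

Step 3 — invert S. det(S) = 7.8·10.7 - (4.6)² = 62.3.
  S^{-1} = (1/det) · [[d, -b], [-b, a]] = [[0.1717, -0.0738],
 [-0.0738, 0.1252]].

Step 4 — quadratic form (x̄ - mu_0)^T · S^{-1} · (x̄ - mu_0):
  S^{-1} · (x̄ - mu_0) = (0.2119, -0.4462),
  (x̄ - mu_0)^T · [...] = (-0.4)·(0.2119) + (-3.8)·(-0.4462) = 1.6109.

Step 5 — scale by n: T² = 5 · 1.6109 = 8.0546.

T² ≈ 8.0546


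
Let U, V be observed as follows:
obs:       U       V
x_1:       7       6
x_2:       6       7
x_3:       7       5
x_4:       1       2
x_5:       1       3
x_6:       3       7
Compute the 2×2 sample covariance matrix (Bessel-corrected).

Step 1 — column means:
  mean(U) = (7 + 6 + 7 + 1 + 1 + 3) / 6 = 25/6 = 4.1667
  mean(V) = (6 + 7 + 5 + 2 + 3 + 7) / 6 = 30/6 = 5

Step 2 — sample covariance S[i,j] = (1/(n-1)) · Σ_k (x_{k,i} - mean_i) · (x_{k,j} - mean_j), with n-1 = 5.
  S[U,U] = ((2.8333)·(2.8333) + (1.8333)·(1.8333) + (2.8333)·(2.8333) + (-3.1667)·(-3.1667) + (-3.1667)·(-3.1667) + (-1.1667)·(-1.1667)) / 5 = 40.8333/5 = 8.1667
  S[U,V] = ((2.8333)·(1) + (1.8333)·(2) + (2.8333)·(0) + (-3.1667)·(-3) + (-3.1667)·(-2) + (-1.1667)·(2)) / 5 = 20/5 = 4
  S[V,V] = ((1)·(1) + (2)·(2) + (0)·(0) + (-3)·(-3) + (-2)·(-2) + (2)·(2)) / 5 = 22/5 = 4.4

S is symmetric (S[j,i] = S[i,j]). Assembling:

S = [[8.1667, 4],
 [4, 4.4]]


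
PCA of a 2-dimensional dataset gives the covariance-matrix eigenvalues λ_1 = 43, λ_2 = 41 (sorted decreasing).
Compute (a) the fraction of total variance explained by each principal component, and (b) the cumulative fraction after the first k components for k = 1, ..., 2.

Step 1 — total variance = trace(Sigma) = Σ λ_i = 43 + 41 = 84.

Step 2 — fraction explained by component i = λ_i / Σ λ:
  PC1: 43/84 = 0.5119
  PC2: 41/84 = 0.4881

Step 3 — cumulative fraction after k components = (λ_1 + ... + λ_k) / Σ λ:
  k = 1: 43/84 = 0.5119
  k = 2: (43 + 41)/84 = 84/84 = 1

Summary (fraction, with percent):

explained: PC1 0.5119 (51.19%), PC2 0.4881 (48.81%);  cumulative: 0.5119, 1


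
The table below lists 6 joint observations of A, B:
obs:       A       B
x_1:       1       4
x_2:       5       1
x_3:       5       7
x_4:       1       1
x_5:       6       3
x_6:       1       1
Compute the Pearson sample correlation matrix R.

Step 1 — column means:
  mean(A) = (1 + 5 + 5 + 1 + 6 + 1) / 6 = 19/6 = 3.1667
  mean(B) = (4 + 1 + 7 + 1 + 3 + 1) / 6 = 17/6 = 2.8333

Step 2 — sample variances and covariances s[i,j] = (1/(n-1)) · Σ_k (x_{k,i} - mean_i) · (x_{k,j} - mean_j), with n-1 = 5:
  s[A,A] = ((-2.1667)·(-2.1667) + (1.8333)·(1.8333) + (1.8333)·(1.8333) + (-2.1667)·(-2.1667) + (2.8333)·(2.8333) + (-2.1667)·(-2.1667)) / 5 = 28.8333/5 = 5.7667
  s[A,B] = ((-2.1667)·(1.1667) + (1.8333)·(-1.8333) + (1.8333)·(4.1667) + (-2.1667)·(-1.8333) + (2.8333)·(0.1667) + (-2.1667)·(-1.8333)) / 5 = 10.1667/5 = 2.0333
  s[B,B] = ((1.1667)·(1.1667) + (-1.8333)·(-1.8333) + (4.1667)·(4.1667) + (-1.8333)·(-1.8333) + (0.1667)·(0.1667) + (-1.8333)·(-1.8333)) / 5 = 28.8333/5 = 5.7667
  Sample standard deviations s_i = √(s[i,i]):
  s(A) = √(5.7667) = 2.4014
  s(B) = √(5.7667) = 2.4014

Step 3 — r_{ij} = s_{ij} / (s_i · s_j):
  r[A,A] = 1 (diagonal).
  r[A,B] = 2.0333 / (2.4014 · 2.4014) = 2.0333 / 5.7667 = 0.3526
  r[B,B] = 1 (diagonal).

R is symmetric with unit diagonal. Assembling:

R = [[1, 0.3526],
 [0.3526, 1]]


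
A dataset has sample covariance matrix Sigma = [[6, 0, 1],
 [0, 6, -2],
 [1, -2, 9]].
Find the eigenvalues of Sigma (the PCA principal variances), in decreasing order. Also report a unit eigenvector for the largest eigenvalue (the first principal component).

Step 1 — characteristic polynomial p(λ) = det(λI - Sigma) = λ³ - tr·λ² + c_1·λ - det, where tr = trace, c_1 = sum of the principal 2×2 minors, det = det(Sigma):
  tr = 6 + 6 + 9 = 21,
  c_1 = (6·6 - (0)²) + (6·9 - (1)²) + (6·9 - (-2)²) = 36 + 53 + 50 = 139,
  det = 6·(6·9 - (-2)²) - (0)·((0)·9 - (-2)·(1)) + (1)·((0)·(-2) - 6·(1)) = 6·(50) - (0)·(2) + (1)·(-6) = 294.
  So p(λ) = λ³ - 21λ² + 139λ - 294.
Step 2 — look for an integer root (rational root theorem: any rational root is an integer divisor of 294). Testing λ = 6:
  p(6) = 216 - 756 + 834 - 294 = 0  ✓
  Dividing out (λ - 6): p(λ) = (λ - 6)(λ² - 15λ + 49).
Step 3 — remaining eigenvalues from the quadratic λ² - 15λ + 49 = 0:
  Δ = 15² - 4·49 = 225 - 196 = 29,  λ = (15 ± √29)/2 = (15 ± 5.3852)/2 ≈ 10.1926 or 4.8074.
  Sorted: λ_1 = 10.1926,  λ_2 = 6,  λ_3 = 4.8074  (check: sum = 21 = tr ✓).

Step 4 — unit eigenvector for λ_1 ≈ 10.1926: v spans the null space of (Sigma - λ_1 I), whose rows are
  r_1 = (-4.1926, 0, 1),  r_2 = (0, -4.1926, -2),  r_3 = (1, -2, -1.1926).
  v is orthogonal to every row, so take v ∝ r_1 × r_2 = ((0)·(-2) - (1)·(-4.1926), (1)·(0) - (-4.1926)·(-2), (-4.1926)·(-4.1926) - (0)·(0)) ≈ (4.1926, -8.3852, 17.5777).
  Let u = (4.1926, -8.3852, 17.5777).
  ||u|| = √((4.1926)² + (-8.3852)² + (17.5777)²) = √(396.8659) ≈ 19.9215,  v_1 = u/||u|| ≈ (0.2105, -0.4209, 0.8824) (||v_1|| = 1).

λ_1 = 10.1926,  λ_2 = 6,  λ_3 = 4.8074;  v_1 ≈ (0.2105, -0.4209, 0.8824)


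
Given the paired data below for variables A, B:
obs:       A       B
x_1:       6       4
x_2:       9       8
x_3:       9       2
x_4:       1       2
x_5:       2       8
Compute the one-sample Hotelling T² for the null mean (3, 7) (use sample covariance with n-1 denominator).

Step 1 — sample mean vector:
  mean(A) = (6 + 9 + 9 + 1 + 2) / 5 = 27/5 = 5.4
  mean(B) = (4 + 8 + 2 + 2 + 8) / 5 = 24/5 = 4.8
  x̄ = (5.4, 4.8),  deviation x̄ - mu_0 = (5.4, 4.8) - (3, 7) = (2.4, -2.2).

Step 2 — sample covariance matrix, S[i,j] = (1/(n-1)) · Σ_k (x_{k,i} - mean_i) · (x_{k,j} - mean_j), divisor n-1 = 4:
  S[A,A] = ((0.6)·(0.6) + (3.6)·(3.6) + (3.6)·(3.6) + (-4.4)·(-4.4) + (-3.4)·(-3.4)) / 4 = 57.2/4 = 14.3
  S[A,B] = ((0.6)·(-0.8) + (3.6)·(3.2) + (3.6)·(-2.8) + (-4.4)·(-2.8) + (-3.4)·(3.2)) / 4 = 2.4/4 = 0.6
  S[B,B] = ((-0.8)·(-0.8) + (3.2)·(3.2) + (-2.8)·(-2.8) + (-2.8)·(-2.8) + (3.2)·(3.2)) / 4 = 36.8/4 = 9.2
  S = [[14.3, 0.6],
 [0.6, 9.2]].

Step 3 — invert S. det(S) = 14.3·9.2 - (0.6)² = 131.2.
  S^{-1} = (1/det) · [[d, -b], [-b, a]] = [[0.0701, -0.0046],
 [-0.0046, 0.109]].

Step 4 — quadratic form (x̄ - mu_0)^T · S^{-1} · (x̄ - mu_0):
  S^{-1} · (x̄ - mu_0) = (0.1784, -0.2508),
  (x̄ - mu_0)^T · [...] = (2.4)·(0.1784) + (-2.2)·(-0.2508) = 0.9797.

Step 5 — scale by n: T² = 5 · 0.9797 = 4.8986.

T² ≈ 4.8986


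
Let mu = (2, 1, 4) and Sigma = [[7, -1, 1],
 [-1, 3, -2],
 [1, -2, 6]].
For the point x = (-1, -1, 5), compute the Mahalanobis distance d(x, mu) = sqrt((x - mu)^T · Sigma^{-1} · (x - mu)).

Step 1 — centre the observation: (x - mu) = (-3, -2, 1).

Step 2 — invert Sigma (cofactor / det for 3×3, or solve directly):
  Sigma^{-1} = [[0.1505, 0.043, -0.0108],
 [0.043, 0.4409, 0.1398],
 [-0.0108, 0.1398, 0.2151]].

Step 3 — form the quadratic (x - mu)^T · Sigma^{-1} · (x - mu):
  Sigma^{-1} · (x - mu) = (-0.5484, -0.871, -0.0323).
  (x - mu)^T · [Sigma^{-1} · (x - mu)] = (-3)·(-0.5484) + (-2)·(-0.871) + (1)·(-0.0323) = 3.3548.

Step 4 — take square root: d = √(3.3548) ≈ 1.8316.

d(x, mu) = √(3.3548) ≈ 1.8316


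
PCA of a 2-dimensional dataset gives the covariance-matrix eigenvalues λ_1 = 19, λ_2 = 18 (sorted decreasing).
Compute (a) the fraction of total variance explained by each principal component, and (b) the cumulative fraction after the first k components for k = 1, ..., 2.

Step 1 — total variance = trace(Sigma) = Σ λ_i = 19 + 18 = 37.

Step 2 — fraction explained by component i = λ_i / Σ λ:
  PC1: 19/37 = 0.5135
  PC2: 18/37 = 0.4865

Step 3 — cumulative fraction after k components = (λ_1 + ... + λ_k) / Σ λ:
  k = 1: 19/37 = 0.5135
  k = 2: (19 + 18)/37 = 37/37 = 1

Summary (fraction, with percent):

explained: PC1 0.5135 (51.35%), PC2 0.4865 (48.65%);  cumulative: 0.5135, 1


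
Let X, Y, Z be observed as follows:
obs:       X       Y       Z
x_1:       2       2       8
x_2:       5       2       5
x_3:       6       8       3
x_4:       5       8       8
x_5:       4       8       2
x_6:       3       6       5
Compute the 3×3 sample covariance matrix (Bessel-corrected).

Step 1 — column means:
  mean(X) = (2 + 5 + 6 + 5 + 4 + 3) / 6 = 25/6 = 4.1667
  mean(Y) = (2 + 2 + 8 + 8 + 8 + 6) / 6 = 34/6 = 5.6667
  mean(Z) = (8 + 5 + 3 + 8 + 2 + 5) / 6 = 31/6 = 5.1667

Step 2 — sample covariance S[i,j] = (1/(n-1)) · Σ_k (x_{k,i} - mean_i) · (x_{k,j} - mean_j), with n-1 = 5.
  S[X,X] = ((-2.1667)·(-2.1667) + (0.8333)·(0.8333) + (1.8333)·(1.8333) + (0.8333)·(0.8333) + (-0.1667)·(-0.1667) + (-1.1667)·(-1.1667)) / 5 = 10.8333/5 = 2.1667
  S[X,Y] = ((-2.1667)·(-3.6667) + (0.8333)·(-3.6667) + (1.8333)·(2.3333) + (0.8333)·(2.3333) + (-0.1667)·(2.3333) + (-1.1667)·(0.3333)) / 5 = 10.3333/5 = 2.0667
  S[X,Z] = ((-2.1667)·(2.8333) + (0.8333)·(-0.1667) + (1.8333)·(-2.1667) + (0.8333)·(2.8333) + (-0.1667)·(-3.1667) + (-1.1667)·(-0.1667)) / 5 = -7.1667/5 = -1.4333
  S[Y,Y] = ((-3.6667)·(-3.6667) + (-3.6667)·(-3.6667) + (2.3333)·(2.3333) + (2.3333)·(2.3333) + (2.3333)·(2.3333) + (0.3333)·(0.3333)) / 5 = 43.3333/5 = 8.6667
  S[Y,Z] = ((-3.6667)·(2.8333) + (-3.6667)·(-0.1667) + (2.3333)·(-2.1667) + (2.3333)·(2.8333) + (2.3333)·(-3.1667) + (0.3333)·(-0.1667)) / 5 = -15.6667/5 = -3.1333
  S[Z,Z] = ((2.8333)·(2.8333) + (-0.1667)·(-0.1667) + (-2.1667)·(-2.1667) + (2.8333)·(2.8333) + (-3.1667)·(-3.1667) + (-0.1667)·(-0.1667)) / 5 = 30.8333/5 = 6.1667

S is symmetric (S[j,i] = S[i,j]). Assembling:

S = [[2.1667, 2.0667, -1.4333],
 [2.0667, 8.6667, -3.1333],
 [-1.4333, -3.1333, 6.1667]]


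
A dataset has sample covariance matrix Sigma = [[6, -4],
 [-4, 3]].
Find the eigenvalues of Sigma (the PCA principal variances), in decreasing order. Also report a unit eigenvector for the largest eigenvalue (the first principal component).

Step 1 — characteristic polynomial of 2×2 Sigma:
  det(Sigma - λI) = λ² - trace · λ + det = 0.
  trace = 6 + 3 = 9, det = 6·3 - (-4)² = 2.
Step 2 — discriminant:
  Δ = trace² - 4·det = 81 - 8 = 73.
Step 3 — eigenvalues:
  λ = (trace ± √Δ)/2 = (9 ± 8.544)/2,
  λ_1 = 8.772,  λ_2 = 0.228.

Step 4 — unit eigenvector for λ_1: solve (Sigma - λ_1 I)v = 0. First row:
  (6 - 8.772)·v_x + (-4)·v_y = 0, i.e. (-2.772)·v_x + (-4)·v_y = 0,
  so v ∝ (b, λ_1 - a) = (-4, 2.772); multiply by -1 so the first entry is positive: u = (4, -2.772).
  ||u|| = √((4)² + (-2.772)²) = √(23.684) ≈ 4.8666,
  v_1 = u/||u|| ≈ (0.8219, -0.5696) (||v_1|| = 1).

λ_1 = 8.772,  λ_2 = 0.228;  v_1 ≈ (0.8219, -0.5696)


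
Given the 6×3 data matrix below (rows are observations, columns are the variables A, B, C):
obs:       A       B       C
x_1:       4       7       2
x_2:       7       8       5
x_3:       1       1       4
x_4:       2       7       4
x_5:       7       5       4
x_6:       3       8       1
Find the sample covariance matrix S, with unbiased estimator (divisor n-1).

Step 1 — column means:
  mean(A) = (4 + 7 + 1 + 2 + 7 + 3) / 6 = 24/6 = 4
  mean(B) = (7 + 8 + 1 + 7 + 5 + 8) / 6 = 36/6 = 6
  mean(C) = (2 + 5 + 4 + 4 + 4 + 1) / 6 = 20/6 = 3.3333

Step 2 — sample covariance S[i,j] = (1/(n-1)) · Σ_k (x_{k,i} - mean_i) · (x_{k,j} - mean_j), with n-1 = 5.
  S[A,A] = ((0)·(0) + (3)·(3) + (-3)·(-3) + (-2)·(-2) + (3)·(3) + (-1)·(-1)) / 5 = 32/5 = 6.4
  S[A,B] = ((0)·(1) + (3)·(2) + (-3)·(-5) + (-2)·(1) + (3)·(-1) + (-1)·(2)) / 5 = 14/5 = 2.8
  S[A,C] = ((0)·(-1.3333) + (3)·(1.6667) + (-3)·(0.6667) + (-2)·(0.6667) + (3)·(0.6667) + (-1)·(-2.3333)) / 5 = 6/5 = 1.2
  S[B,B] = ((1)·(1) + (2)·(2) + (-5)·(-5) + (1)·(1) + (-1)·(-1) + (2)·(2)) / 5 = 36/5 = 7.2
  S[B,C] = ((1)·(-1.3333) + (2)·(1.6667) + (-5)·(0.6667) + (1)·(0.6667) + (-1)·(0.6667) + (2)·(-2.3333)) / 5 = -6/5 = -1.2
  S[C,C] = ((-1.3333)·(-1.3333) + (1.6667)·(1.6667) + (0.6667)·(0.6667) + (0.6667)·(0.6667) + (0.6667)·(0.6667) + (-2.3333)·(-2.3333)) / 5 = 11.3333/5 = 2.2667

S is symmetric (S[j,i] = S[i,j]). Assembling:

S = [[6.4, 2.8, 1.2],
 [2.8, 7.2, -1.2],
 [1.2, -1.2, 2.2667]]


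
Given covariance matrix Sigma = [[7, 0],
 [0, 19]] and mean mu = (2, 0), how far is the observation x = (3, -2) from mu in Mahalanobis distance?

Step 1 — centre the observation: (x - mu) = (1, -2).

Step 2 — invert Sigma. det(Sigma) = 7·19 - (0)² = 133.
  Sigma^{-1} = (1/det) · [[d, -b], [-b, a]] = [[0.1429, 0],
 [0, 0.0526]].

Step 3 — form the quadratic (x - mu)^T · Sigma^{-1} · (x - mu):
  Sigma^{-1} · (x - mu) = (0.1429, -0.1053).
  (x - mu)^T · [Sigma^{-1} · (x - mu)] = (1)·(0.1429) + (-2)·(-0.1053) = 0.3534.

Step 4 — take square root: d = √(0.3534) ≈ 0.5945.

d(x, mu) = √(0.3534) ≈ 0.5945


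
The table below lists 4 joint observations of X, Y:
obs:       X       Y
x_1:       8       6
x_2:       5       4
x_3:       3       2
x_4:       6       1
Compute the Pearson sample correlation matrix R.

Step 1 — column means:
  mean(X) = (8 + 5 + 3 + 6) / 4 = 22/4 = 5.5
  mean(Y) = (6 + 4 + 2 + 1) / 4 = 13/4 = 3.25

Step 2 — sample variances and covariances s[i,j] = (1/(n-1)) · Σ_k (x_{k,i} - mean_i) · (x_{k,j} - mean_j), with n-1 = 3:
  s[X,X] = ((2.5)·(2.5) + (-0.5)·(-0.5) + (-2.5)·(-2.5) + (0.5)·(0.5)) / 3 = 13/3 = 4.3333
  s[X,Y] = ((2.5)·(2.75) + (-0.5)·(0.75) + (-2.5)·(-1.25) + (0.5)·(-2.25)) / 3 = 8.5/3 = 2.8333
  s[Y,Y] = ((2.75)·(2.75) + (0.75)·(0.75) + (-1.25)·(-1.25) + (-2.25)·(-2.25)) / 3 = 14.75/3 = 4.9167
  Sample standard deviations s_i = √(s[i,i]):
  s(X) = √(4.3333) = 2.0817
  s(Y) = √(4.9167) = 2.2174

Step 3 — r_{ij} = s_{ij} / (s_i · s_j):
  r[X,X] = 1 (diagonal).
  r[X,Y] = 2.8333 / (2.0817 · 2.2174) = 2.8333 / 4.6158 = 0.6138
  r[Y,Y] = 1 (diagonal).

R is symmetric with unit diagonal. Assembling:

R = [[1, 0.6138],
 [0.6138, 1]]


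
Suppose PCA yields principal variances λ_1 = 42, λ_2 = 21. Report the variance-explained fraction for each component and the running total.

Step 1 — total variance = trace(Sigma) = Σ λ_i = 42 + 21 = 63.

Step 2 — fraction explained by component i = λ_i / Σ λ:
  PC1: 42/63 = 0.6667
  PC2: 21/63 = 0.3333

Step 3 — cumulative fraction after k components = (λ_1 + ... + λ_k) / Σ λ:
  k = 1: 42/63 = 0.6667
  k = 2: (42 + 21)/63 = 63/63 = 1

Summary (fraction, with percent):

explained: PC1 0.6667 (66.67%), PC2 0.3333 (33.33%);  cumulative: 0.6667, 1


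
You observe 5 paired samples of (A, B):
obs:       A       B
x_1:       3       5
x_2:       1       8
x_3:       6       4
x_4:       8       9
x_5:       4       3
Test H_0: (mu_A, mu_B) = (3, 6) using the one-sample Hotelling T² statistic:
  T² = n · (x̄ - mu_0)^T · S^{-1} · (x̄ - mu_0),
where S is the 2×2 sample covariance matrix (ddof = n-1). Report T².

Step 1 — sample mean vector:
  mean(A) = (3 + 1 + 6 + 8 + 4) / 5 = 22/5 = 4.4
  mean(B) = (5 + 8 + 4 + 9 + 3) / 5 = 29/5 = 5.8
  x̄ = (4.4, 5.8),  deviation x̄ - mu_0 = (4.4, 5.8) - (3, 6) = (1.4, -0.2).

Step 2 — sample covariance matrix, S[i,j] = (1/(n-1)) · Σ_k (x_{k,i} - mean_i) · (x_{k,j} - mean_j), divisor n-1 = 4:
  S[A,A] = ((-1.4)·(-1.4) + (-3.4)·(-3.4) + (1.6)·(1.6) + (3.6)·(3.6) + (-0.4)·(-0.4)) / 4 = 29.2/4 = 7.3
  S[A,B] = ((-1.4)·(-0.8) + (-3.4)·(2.2) + (1.6)·(-1.8) + (3.6)·(3.2) + (-0.4)·(-2.8)) / 4 = 3.4/4 = 0.85
  S[B,B] = ((-0.8)·(-0.8) + (2.2)·(2.2) + (-1.8)·(-1.8) + (3.2)·(3.2) + (-2.8)·(-2.8)) / 4 = 26.8/4 = 6.7
  S = [[7.3, 0.85],
 [0.85, 6.7]].

Step 3 — invert S. det(S) = 7.3·6.7 - (0.85)² = 48.1875.
  S^{-1} = (1/det) · [[d, -b], [-b, a]] = [[0.139, -0.0176],
 [-0.0176, 0.1515]].

Step 4 — quadratic form (x̄ - mu_0)^T · S^{-1} · (x̄ - mu_0):
  S^{-1} · (x̄ - mu_0) = (0.1982, -0.055),
  (x̄ - mu_0)^T · [...] = (1.4)·(0.1982) + (-0.2)·(-0.055) = 0.2885.

Step 5 — scale by n: T² = 5 · 0.2885 = 1.4423.

T² ≈ 1.4423


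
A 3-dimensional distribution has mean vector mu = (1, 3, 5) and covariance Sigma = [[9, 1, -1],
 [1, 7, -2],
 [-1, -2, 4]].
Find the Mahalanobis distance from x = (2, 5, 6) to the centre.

Step 1 — centre the observation: (x - mu) = (1, 2, 1).

Step 2 — invert Sigma (cofactor / det for 3×3, or solve directly):
  Sigma^{-1} = [[0.1148, -0.0096, 0.0239],
 [-0.0096, 0.1675, 0.0813],
 [0.0239, 0.0813, 0.2967]].

Step 3 — form the quadratic (x - mu)^T · Sigma^{-1} · (x - mu):
  Sigma^{-1} · (x - mu) = (0.1196, 0.4067, 0.4833).
  (x - mu)^T · [Sigma^{-1} · (x - mu)] = (1)·(0.1196) + (2)·(0.4067) + (1)·(0.4833) = 1.4163.

Step 4 — take square root: d = √(1.4163) ≈ 1.1901.

d(x, mu) = √(1.4163) ≈ 1.1901


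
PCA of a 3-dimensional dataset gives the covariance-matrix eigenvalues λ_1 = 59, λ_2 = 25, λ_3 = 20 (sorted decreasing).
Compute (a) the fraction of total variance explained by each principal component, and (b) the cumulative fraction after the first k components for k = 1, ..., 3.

Step 1 — total variance = trace(Sigma) = Σ λ_i = 59 + 25 + 20 = 104.

Step 2 — fraction explained by component i = λ_i / Σ λ:
  PC1: 59/104 = 0.5673
  PC2: 25/104 = 0.2404
  PC3: 20/104 = 0.1923

Step 3 — cumulative fraction after k components = (λ_1 + ... + λ_k) / Σ λ:
  k = 1: 59/104 = 0.5673
  k = 2: (59 + 25)/104 = 84/104 = 0.8077
  k = 3: (59 + 25 + 20)/104 = 104/104 = 1

Summary (fraction, with percent):

explained: PC1 0.5673 (56.73%), PC2 0.2404 (24.04%), PC3 0.1923 (19.23%);  cumulative: 0.5673, 0.8077, 1


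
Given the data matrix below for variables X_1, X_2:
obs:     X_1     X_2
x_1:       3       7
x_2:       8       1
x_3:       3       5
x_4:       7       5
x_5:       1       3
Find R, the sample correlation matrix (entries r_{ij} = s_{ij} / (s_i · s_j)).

Step 1 — column means:
  mean(X_1) = (3 + 8 + 3 + 7 + 1) / 5 = 22/5 = 4.4
  mean(X_2) = (7 + 1 + 5 + 5 + 3) / 5 = 21/5 = 4.2

Step 2 — sample variances and covariances s[i,j] = (1/(n-1)) · Σ_k (x_{k,i} - mean_i) · (x_{k,j} - mean_j), with n-1 = 4:
  s[X_1,X_1] = ((-1.4)·(-1.4) + (3.6)·(3.6) + (-1.4)·(-1.4) + (2.6)·(2.6) + (-3.4)·(-3.4)) / 4 = 35.2/4 = 8.8
  s[X_1,X_2] = ((-1.4)·(2.8) + (3.6)·(-3.2) + (-1.4)·(0.8) + (2.6)·(0.8) + (-3.4)·(-1.2)) / 4 = -10.4/4 = -2.6
  s[X_2,X_2] = ((2.8)·(2.8) + (-3.2)·(-3.2) + (0.8)·(0.8) + (0.8)·(0.8) + (-1.2)·(-1.2)) / 4 = 20.8/4 = 5.2
  Sample standard deviations s_i = √(s[i,i]):
  s(X_1) = √(8.8) = 2.9665
  s(X_2) = √(5.2) = 2.2804

Step 3 — r_{ij} = s_{ij} / (s_i · s_j):
  r[X_1,X_1] = 1 (diagonal).
  r[X_1,X_2] = -2.6 / (2.9665 · 2.2804) = -2.6 / 6.7646 = -0.3844
  r[X_2,X_2] = 1 (diagonal).

R is symmetric with unit diagonal. Assembling:

R = [[1, -0.3844],
 [-0.3844, 1]]


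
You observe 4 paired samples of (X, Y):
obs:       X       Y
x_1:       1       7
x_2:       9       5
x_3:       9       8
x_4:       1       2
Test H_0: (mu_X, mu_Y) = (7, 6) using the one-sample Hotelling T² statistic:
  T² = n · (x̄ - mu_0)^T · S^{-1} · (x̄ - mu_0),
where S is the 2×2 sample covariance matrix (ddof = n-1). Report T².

Step 1 — sample mean vector:
  mean(X) = (1 + 9 + 9 + 1) / 4 = 20/4 = 5
  mean(Y) = (7 + 5 + 8 + 2) / 4 = 22/4 = 5.5
  x̄ = (5, 5.5),  deviation x̄ - mu_0 = (5, 5.5) - (7, 6) = (-2, -0.5).

Step 2 — sample covariance matrix, S[i,j] = (1/(n-1)) · Σ_k (x_{k,i} - mean_i) · (x_{k,j} - mean_j), divisor n-1 = 3:
  S[X,X] = ((-4)·(-4) + (4)·(4) + (4)·(4) + (-4)·(-4)) / 3 = 64/3 = 21.3333
  S[X,Y] = ((-4)·(1.5) + (4)·(-0.5) + (4)·(2.5) + (-4)·(-3.5)) / 3 = 16/3 = 5.3333
  S[Y,Y] = ((1.5)·(1.5) + (-0.5)·(-0.5) + (2.5)·(2.5) + (-3.5)·(-3.5)) / 3 = 21/3 = 7
  S = [[21.3333, 5.3333],
 [5.3333, 7]].

Step 3 — invert S. det(S) = 21.3333·7 - (5.3333)² = 120.8889.
  S^{-1} = (1/det) · [[d, -b], [-b, a]] = [[0.0579, -0.0441],
 [-0.0441, 0.1765]].

Step 4 — quadratic form (x̄ - mu_0)^T · S^{-1} · (x̄ - mu_0):
  S^{-1} · (x̄ - mu_0) = (-0.0938, 0),
  (x̄ - mu_0)^T · [...] = (-2)·(-0.0938) + (-0.5)·(0) = 0.1875.

Step 5 — scale by n: T² = 4 · 0.1875 = 0.75.

T² ≈ 0.75


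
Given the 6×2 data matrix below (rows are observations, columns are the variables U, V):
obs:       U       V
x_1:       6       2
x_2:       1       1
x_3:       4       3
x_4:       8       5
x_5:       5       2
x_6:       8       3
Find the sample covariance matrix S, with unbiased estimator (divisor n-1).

Step 1 — column means:
  mean(U) = (6 + 1 + 4 + 8 + 5 + 8) / 6 = 32/6 = 5.3333
  mean(V) = (2 + 1 + 3 + 5 + 2 + 3) / 6 = 16/6 = 2.6667

Step 2 — sample covariance S[i,j] = (1/(n-1)) · Σ_k (x_{k,i} - mean_i) · (x_{k,j} - mean_j), with n-1 = 5.
  S[U,U] = ((0.6667)·(0.6667) + (-4.3333)·(-4.3333) + (-1.3333)·(-1.3333) + (2.6667)·(2.6667) + (-0.3333)·(-0.3333) + (2.6667)·(2.6667)) / 5 = 35.3333/5 = 7.0667
  S[U,V] = ((0.6667)·(-0.6667) + (-4.3333)·(-1.6667) + (-1.3333)·(0.3333) + (2.6667)·(2.3333) + (-0.3333)·(-0.6667) + (2.6667)·(0.3333)) / 5 = 13.6667/5 = 2.7333
  S[V,V] = ((-0.6667)·(-0.6667) + (-1.6667)·(-1.6667) + (0.3333)·(0.3333) + (2.3333)·(2.3333) + (-0.6667)·(-0.6667) + (0.3333)·(0.3333)) / 5 = 9.3333/5 = 1.8667

S is symmetric (S[j,i] = S[i,j]). Assembling:

S = [[7.0667, 2.7333],
 [2.7333, 1.8667]]


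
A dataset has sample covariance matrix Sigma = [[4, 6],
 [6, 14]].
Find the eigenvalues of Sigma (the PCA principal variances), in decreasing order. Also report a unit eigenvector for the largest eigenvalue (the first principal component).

Step 1 — characteristic polynomial of 2×2 Sigma:
  det(Sigma - λI) = λ² - trace · λ + det = 0.
  trace = 4 + 14 = 18, det = 4·14 - (6)² = 20.
Step 2 — discriminant:
  Δ = trace² - 4·det = 324 - 80 = 244.
Step 3 — eigenvalues:
  λ = (trace ± √Δ)/2 = (18 ± 15.6205)/2,
  λ_1 = 16.8102,  λ_2 = 1.1898.

Step 4 — unit eigenvector for λ_1: solve (Sigma - λ_1 I)v = 0. First row:
  (4 - 16.8102)·v_x + (6)·v_y = 0, i.e. (-12.8102)·v_x + (6)·v_y = 0,
  so v ∝ (b, λ_1 - a) = (6, 12.8102) = u.
  ||u|| = √((6)² + (12.8102)²) = √(200.1025) ≈ 14.1458,
  v_1 = u/||u|| ≈ (0.4242, 0.9056) (||v_1|| = 1).

λ_1 = 16.8102,  λ_2 = 1.1898;  v_1 ≈ (0.4242, 0.9056)


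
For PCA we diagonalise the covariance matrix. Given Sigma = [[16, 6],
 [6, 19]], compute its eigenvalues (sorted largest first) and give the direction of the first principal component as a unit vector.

Step 1 — characteristic polynomial of 2×2 Sigma:
  det(Sigma - λI) = λ² - trace · λ + det = 0.
  trace = 16 + 19 = 35, det = 16·19 - (6)² = 268.
Step 2 — discriminant:
  Δ = trace² - 4·det = 1225 - 1072 = 153.
Step 3 — eigenvalues:
  λ = (trace ± √Δ)/2 = (35 ± 12.3693)/2,
  λ_1 = 23.6847,  λ_2 = 11.3153.

Step 4 — unit eigenvector for λ_1: solve (Sigma - λ_1 I)v = 0. First row:
  (16 - 23.6847)·v_x + (6)·v_y = 0, i.e. (-7.6847)·v_x + (6)·v_y = 0,
  so v ∝ (b, λ_1 - a) = (6, 7.6847) = u.
  ||u|| = √((6)² + (7.6847)²) = √(95.054) ≈ 9.7496,
  v_1 = u/||u|| ≈ (0.6154, 0.7882) (||v_1|| = 1).

λ_1 = 23.6847,  λ_2 = 11.3153;  v_1 ≈ (0.6154, 0.7882)


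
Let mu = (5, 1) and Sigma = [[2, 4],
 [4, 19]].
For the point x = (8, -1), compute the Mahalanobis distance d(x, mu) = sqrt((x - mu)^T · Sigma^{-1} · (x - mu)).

Step 1 — centre the observation: (x - mu) = (3, -2).

Step 2 — invert Sigma. det(Sigma) = 2·19 - (4)² = 22.
  Sigma^{-1} = (1/det) · [[d, -b], [-b, a]] = [[0.8636, -0.1818],
 [-0.1818, 0.0909]].

Step 3 — form the quadratic (x - mu)^T · Sigma^{-1} · (x - mu):
  Sigma^{-1} · (x - mu) = (2.9545, -0.7273).
  (x - mu)^T · [Sigma^{-1} · (x - mu)] = (3)·(2.9545) + (-2)·(-0.7273) = 10.3182.

Step 4 — take square root: d = √(10.3182) ≈ 3.2122.

d(x, mu) = √(10.3182) ≈ 3.2122


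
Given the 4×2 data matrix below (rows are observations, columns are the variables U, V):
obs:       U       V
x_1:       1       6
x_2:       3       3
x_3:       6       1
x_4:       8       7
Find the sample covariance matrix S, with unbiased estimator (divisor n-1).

Step 1 — column means:
  mean(U) = (1 + 3 + 6 + 8) / 4 = 18/4 = 4.5
  mean(V) = (6 + 3 + 1 + 7) / 4 = 17/4 = 4.25

Step 2 — sample covariance S[i,j] = (1/(n-1)) · Σ_k (x_{k,i} - mean_i) · (x_{k,j} - mean_j), with n-1 = 3.
  S[U,U] = ((-3.5)·(-3.5) + (-1.5)·(-1.5) + (1.5)·(1.5) + (3.5)·(3.5)) / 3 = 29/3 = 9.6667
  S[U,V] = ((-3.5)·(1.75) + (-1.5)·(-1.25) + (1.5)·(-3.25) + (3.5)·(2.75)) / 3 = 0.5/3 = 0.1667
  S[V,V] = ((1.75)·(1.75) + (-1.25)·(-1.25) + (-3.25)·(-3.25) + (2.75)·(2.75)) / 3 = 22.75/3 = 7.5833

S is symmetric (S[j,i] = S[i,j]). Assembling:

S = [[9.6667, 0.1667],
 [0.1667, 7.5833]]


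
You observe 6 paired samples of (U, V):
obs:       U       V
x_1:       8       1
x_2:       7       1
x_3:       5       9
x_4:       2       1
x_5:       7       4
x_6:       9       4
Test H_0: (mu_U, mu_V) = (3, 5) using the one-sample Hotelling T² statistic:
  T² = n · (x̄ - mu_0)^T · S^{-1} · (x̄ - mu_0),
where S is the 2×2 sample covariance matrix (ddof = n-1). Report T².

Step 1 — sample mean vector:
  mean(U) = (8 + 7 + 5 + 2 + 7 + 9) / 6 = 38/6 = 6.3333
  mean(V) = (1 + 1 + 9 + 1 + 4 + 4) / 6 = 20/6 = 3.3333
  x̄ = (6.3333, 3.3333),  deviation x̄ - mu_0 = (6.3333, 3.3333) - (3, 5) = (3.3333, -1.6667).

Step 2 — sample covariance matrix, S[i,j] = (1/(n-1)) · Σ_k (x_{k,i} - mean_i) · (x_{k,j} - mean_j), divisor n-1 = 5:
  S[U,U] = ((1.6667)·(1.6667) + (0.6667)·(0.6667) + (-1.3333)·(-1.3333) + (-4.3333)·(-4.3333) + (0.6667)·(0.6667) + (2.6667)·(2.6667)) / 5 = 31.3333/5 = 6.2667
  S[U,V] = ((1.6667)·(-2.3333) + (0.6667)·(-2.3333) + (-1.3333)·(5.6667) + (-4.3333)·(-2.3333) + (0.6667)·(0.6667) + (2.6667)·(0.6667)) / 5 = -0.6667/5 = -0.1333
  S[V,V] = ((-2.3333)·(-2.3333) + (-2.3333)·(-2.3333) + (5.6667)·(5.6667) + (-2.3333)·(-2.3333) + (0.6667)·(0.6667) + (0.6667)·(0.6667)) / 5 = 49.3333/5 = 9.8667
  S = [[6.2667, -0.1333],
 [-0.1333, 9.8667]].

Step 3 — invert S. det(S) = 6.2667·9.8667 - (-0.1333)² = 61.8133.
  S^{-1} = (1/det) · [[d, -b], [-b, a]] = [[0.1596, 0.0022],
 [0.0022, 0.1014]].

Step 4 — quadratic form (x̄ - mu_0)^T · S^{-1} · (x̄ - mu_0):
  S^{-1} · (x̄ - mu_0) = (0.5285, -0.1618),
  (x̄ - mu_0)^T · [...] = (3.3333)·(0.5285) + (-1.6667)·(-0.1618) = 2.0312.

Step 5 — scale by n: T² = 6 · 2.0312 = 12.1872.

T² ≈ 12.1872


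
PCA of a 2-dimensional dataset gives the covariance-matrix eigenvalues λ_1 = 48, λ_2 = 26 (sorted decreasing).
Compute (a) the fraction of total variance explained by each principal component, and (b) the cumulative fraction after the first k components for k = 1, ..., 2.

Step 1 — total variance = trace(Sigma) = Σ λ_i = 48 + 26 = 74.

Step 2 — fraction explained by component i = λ_i / Σ λ:
  PC1: 48/74 = 0.6486
  PC2: 26/74 = 0.3514

Step 3 — cumulative fraction after k components = (λ_1 + ... + λ_k) / Σ λ:
  k = 1: 48/74 = 0.6486
  k = 2: (48 + 26)/74 = 74/74 = 1

Summary (fraction, with percent):

explained: PC1 0.6486 (64.86%), PC2 0.3514 (35.14%);  cumulative: 0.6486, 1


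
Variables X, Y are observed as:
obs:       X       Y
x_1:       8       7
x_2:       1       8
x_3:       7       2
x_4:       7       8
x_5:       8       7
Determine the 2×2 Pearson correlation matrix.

Step 1 — column means:
  mean(X) = (8 + 1 + 7 + 7 + 8) / 5 = 31/5 = 6.2
  mean(Y) = (7 + 8 + 2 + 8 + 7) / 5 = 32/5 = 6.4

Step 2 — sample variances and covariances s[i,j] = (1/(n-1)) · Σ_k (x_{k,i} - mean_i) · (x_{k,j} - mean_j), with n-1 = 4:
  s[X,X] = ((1.8)·(1.8) + (-5.2)·(-5.2) + (0.8)·(0.8) + (0.8)·(0.8) + (1.8)·(1.8)) / 4 = 34.8/4 = 8.7
  s[X,Y] = ((1.8)·(0.6) + (-5.2)·(1.6) + (0.8)·(-4.4) + (0.8)·(1.6) + (1.8)·(0.6)) / 4 = -8.4/4 = -2.1
  s[Y,Y] = ((0.6)·(0.6) + (1.6)·(1.6) + (-4.4)·(-4.4) + (1.6)·(1.6) + (0.6)·(0.6)) / 4 = 25.2/4 = 6.3
  Sample standard deviations s_i = √(s[i,i]):
  s(X) = √(8.7) = 2.9496
  s(Y) = √(6.3) = 2.51

Step 3 — r_{ij} = s_{ij} / (s_i · s_j):
  r[X,X] = 1 (diagonal).
  r[X,Y] = -2.1 / (2.9496 · 2.51) = -2.1 / 7.4034 = -0.2837
  r[Y,Y] = 1 (diagonal).

R is symmetric with unit diagonal. Assembling:

R = [[1, -0.2837],
 [-0.2837, 1]]


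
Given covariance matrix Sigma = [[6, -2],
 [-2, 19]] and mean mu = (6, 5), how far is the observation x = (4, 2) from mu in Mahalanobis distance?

Step 1 — centre the observation: (x - mu) = (-2, -3).

Step 2 — invert Sigma. det(Sigma) = 6·19 - (-2)² = 110.
  Sigma^{-1} = (1/det) · [[d, -b], [-b, a]] = [[0.1727, 0.0182],
 [0.0182, 0.0545]].

Step 3 — form the quadratic (x - mu)^T · Sigma^{-1} · (x - mu):
  Sigma^{-1} · (x - mu) = (-0.4, -0.2).
  (x - mu)^T · [Sigma^{-1} · (x - mu)] = (-2)·(-0.4) + (-3)·(-0.2) = 1.4.

Step 4 — take square root: d = √(1.4) ≈ 1.1832.

d(x, mu) = √(1.4) ≈ 1.1832


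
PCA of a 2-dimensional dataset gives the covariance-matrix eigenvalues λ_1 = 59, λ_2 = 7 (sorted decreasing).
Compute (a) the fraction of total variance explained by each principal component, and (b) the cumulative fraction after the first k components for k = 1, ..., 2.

Step 1 — total variance = trace(Sigma) = Σ λ_i = 59 + 7 = 66.

Step 2 — fraction explained by component i = λ_i / Σ λ:
  PC1: 59/66 = 0.8939
  PC2: 7/66 = 0.1061

Step 3 — cumulative fraction after k components = (λ_1 + ... + λ_k) / Σ λ:
  k = 1: 59/66 = 0.8939
  k = 2: (59 + 7)/66 = 66/66 = 1

Summary (fraction, with percent):

explained: PC1 0.8939 (89.39%), PC2 0.1061 (10.61%);  cumulative: 0.8939, 1


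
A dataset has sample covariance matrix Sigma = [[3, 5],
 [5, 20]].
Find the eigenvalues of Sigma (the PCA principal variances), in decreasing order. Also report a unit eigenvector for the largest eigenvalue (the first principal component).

Step 1 — characteristic polynomial of 2×2 Sigma:
  det(Sigma - λI) = λ² - trace · λ + det = 0.
  trace = 3 + 20 = 23, det = 3·20 - (5)² = 35.
Step 2 — discriminant:
  Δ = trace² - 4·det = 529 - 140 = 389.
Step 3 — eigenvalues:
  λ = (trace ± √Δ)/2 = (23 ± 19.7231)/2,
  λ_1 = 21.3615,  λ_2 = 1.6385.

Step 4 — unit eigenvector for λ_1: solve (Sigma - λ_1 I)v = 0. First row:
  (3 - 21.3615)·v_x + (5)·v_y = 0, i.e. (-18.3615)·v_x + (5)·v_y = 0,
  so v ∝ (b, λ_1 - a) = (5, 18.3615) = u.
  ||u|| = √((5)² + (18.3615)²) = √(362.1462) ≈ 19.0301,
  v_1 = u/||u|| ≈ (0.2627, 0.9649) (||v_1|| = 1).

λ_1 = 21.3615,  λ_2 = 1.6385;  v_1 ≈ (0.2627, 0.9649)
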